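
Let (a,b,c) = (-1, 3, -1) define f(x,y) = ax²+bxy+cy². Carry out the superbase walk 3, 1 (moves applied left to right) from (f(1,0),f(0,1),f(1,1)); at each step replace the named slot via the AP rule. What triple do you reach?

start (-1,-1,1) = (f(1,0),f(0,1),f(1,1))
replace slot 3: 2·((-1)+(-1)) − 1 = -5 → (-1,-1,-5)
replace slot 1: 2·((-1)+(-5)) − (-1) = -11 → (-11,-1,-5)

-11,-1,-5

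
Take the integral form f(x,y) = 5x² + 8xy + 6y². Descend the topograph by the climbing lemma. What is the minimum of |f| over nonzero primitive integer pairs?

translate: b→-2 (≡8 mod 10), so (5,8,6)→(5,-2,3)
flip: (5,-2,3)→(3,2,5)
reduced (well bottom): (3,2,5) with a≤c, −a<b≤a
well minimum = a = 3

3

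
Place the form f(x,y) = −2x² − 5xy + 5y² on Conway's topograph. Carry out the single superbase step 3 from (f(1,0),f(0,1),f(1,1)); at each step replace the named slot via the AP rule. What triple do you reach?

start (-2,5,-2) = (f(1,0),f(0,1),f(1,1))
replace slot 3: 2·((-2)+5) − (-2) = 8 → (-2,5,8)

-2,5,8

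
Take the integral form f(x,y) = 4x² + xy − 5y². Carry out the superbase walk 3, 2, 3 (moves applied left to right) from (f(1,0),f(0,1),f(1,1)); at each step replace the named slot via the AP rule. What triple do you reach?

start (4,-5,0) = (f(1,0),f(0,1),f(1,1))
replace slot 3: 2·(4+(-5)) − 0 = -2 → (4,-5,-2)
replace slot 2: 2·(4+(-2)) − (-5) = 9 → (4,9,-2)
replace slot 3: 2·(4+9) − (-2) = 28 → (4,9,28)

4,9,28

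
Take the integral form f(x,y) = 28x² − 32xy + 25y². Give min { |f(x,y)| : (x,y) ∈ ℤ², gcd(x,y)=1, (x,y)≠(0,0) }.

translate: b→24 (≡-32 mod 56), so (28,-32,25)→(28,24,21)
flip: (28,24,21)→(21,-24,28)
translate: b→18 (≡-24 mod 42), so (21,-24,28)→(21,18,25)
reduced (well bottom): (21,18,25) with a≤c, −a<b≤a
well minimum = a = 21

21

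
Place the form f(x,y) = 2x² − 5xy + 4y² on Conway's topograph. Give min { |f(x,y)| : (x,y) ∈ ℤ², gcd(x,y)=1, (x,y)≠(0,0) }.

translate: b→-1 (≡-5 mod 4), so (2,-5,4)→(2,-1,1)
flip: (2,-1,1)→(1,1,2)
reduced (well bottom): (1,1,2) with a≤c, −a<b≤a
well minimum = a = 1

1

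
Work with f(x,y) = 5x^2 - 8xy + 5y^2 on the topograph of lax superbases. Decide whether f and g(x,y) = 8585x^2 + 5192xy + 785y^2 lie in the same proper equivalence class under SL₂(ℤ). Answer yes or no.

D₁ = -36, D₂ = -36
f: translate: b→2 (≡-8 mod 10), so (5,-8,5)→(5,2,2)
f: flip: (5,2,2)→(2,-2,5)
f: translate: b→2 (≡-2 mod 4), so (2,-2,5)→(2,2,5)
f: reduced (well bottom): (2,2,5) with a≤c, −a<b≤a
g: flip: (8585,5192,785)→(785,-5192,8585)
g: translate: b→-482 (≡-5192 mod 1570), so (785,-5192,8585)→(785,-482,74)
g: flip: (785,-482,74)→(74,482,785)
g: translate: b→38 (≡482 mod 148), so (74,482,785)→(74,38,5)
g: flip: (74,38,5)→(5,-38,74)
g: translate: b→2 (≡-38 mod 10), so (5,-38,74)→(5,2,2)
g: flip: (5,2,2)→(2,-2,5)
g: translate: b→2 (≡-2 mod 4), so (2,-2,5)→(2,2,5)
g: reduced (well bottom): (2,2,5) with a≤c, −a<b≤a
reduced forms (2, 2, 5) vs (2, 2, 5) ⇒ equivalent

yes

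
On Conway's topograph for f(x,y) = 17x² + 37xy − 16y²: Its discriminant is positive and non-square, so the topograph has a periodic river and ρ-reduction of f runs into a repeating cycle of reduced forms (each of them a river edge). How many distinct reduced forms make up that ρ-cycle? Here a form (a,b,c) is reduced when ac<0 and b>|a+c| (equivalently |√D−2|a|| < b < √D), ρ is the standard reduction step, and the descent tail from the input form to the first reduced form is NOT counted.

D = 2457, ⌊√D⌋ = 49
river: ρ → (-16,27,27)
river: ρ → (27,27,-16)
river: ρ → (-16,37,17)
river: ρ → (17,31,-22)
river: ρ → (-22,13,26)
river: ρ → (26,39,-9)
river: ρ → (-9,33,38)
river: ρ → (38,43,-4)
river: ρ → (-4,45,27)
river: ρ → (27,9,-22)
river: ρ → (-22,35,14)
river: ρ → (14,49,-1)
river: ρ → (-1,49,14)
river: ρ → (14,35,-22)
river: ρ → (-22,9,27)
river: ρ → (27,45,-4)
river: ρ → (-4,43,38)
river: ρ → (38,33,-9)
river: ρ → (-9,39,26)
river: ρ → (26,13,-22)
river: ρ → (-22,31,17)
river: ρ → (17,37,-16)
ρ-cycle length = 22 (tail of 0 descent steps not counted)

22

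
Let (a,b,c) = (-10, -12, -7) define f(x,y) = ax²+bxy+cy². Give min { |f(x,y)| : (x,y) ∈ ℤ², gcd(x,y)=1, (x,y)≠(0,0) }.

translate: b→-8 (≡12 mod 20), so (10,12,7)→(10,-8,5)
flip: (10,-8,5)→(5,8,10)
translate: b→-2 (≡8 mod 10), so (5,8,10)→(5,-2,7)
reduced (well bottom): (5,-2,7) with a≤c, −a<b≤a
well minimum |f| = |-5| = 5 (negative-definite)

5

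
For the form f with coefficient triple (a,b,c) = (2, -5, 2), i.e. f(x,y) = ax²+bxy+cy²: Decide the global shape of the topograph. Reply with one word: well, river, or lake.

D = b²−4ac = (-5)² − 4·2·2 = 9
D = 3² is a perfect square ⇒ form factors over ℤ ⇒ lakes

lake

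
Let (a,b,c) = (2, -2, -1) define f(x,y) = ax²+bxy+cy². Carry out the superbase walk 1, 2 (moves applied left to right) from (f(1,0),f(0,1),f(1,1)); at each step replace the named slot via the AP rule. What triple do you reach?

start (2,-1,-1) = (f(1,0),f(0,1),f(1,1))
replace slot 1: 2·((-1)+(-1)) − 2 = -6 → (-6,-1,-1)
replace slot 2: 2·((-6)+(-1)) − (-1) = -13 → (-6,-13,-1)

-6,-13,-1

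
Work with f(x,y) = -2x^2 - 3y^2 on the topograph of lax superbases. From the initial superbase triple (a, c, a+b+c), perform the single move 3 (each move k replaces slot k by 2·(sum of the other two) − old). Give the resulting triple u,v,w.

start (-2,-3,-5) = (f(1,0),f(0,1),f(1,1))
replace slot 3: 2·((-2)+(-3)) − (-5) = -5 → (-2,-3,-5)

-2,-3,-5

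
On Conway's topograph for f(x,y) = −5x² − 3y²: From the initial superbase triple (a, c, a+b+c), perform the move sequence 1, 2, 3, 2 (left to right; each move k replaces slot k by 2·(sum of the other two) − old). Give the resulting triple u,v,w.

start (-5,-3,-8) = (f(1,0),f(0,1),f(1,1))
replace slot 1: 2·((-3)+(-8)) − (-5) = -17 → (-17,-3,-8)
replace slot 2: 2·((-17)+(-8)) − (-3) = -47 → (-17,-47,-8)
replace slot 3: 2·((-17)+(-47)) − (-8) = -120 → (-17,-47,-120)
replace slot 2: 2·((-17)+(-120)) − (-47) = -227 → (-17,-227,-120)

-17,-227,-120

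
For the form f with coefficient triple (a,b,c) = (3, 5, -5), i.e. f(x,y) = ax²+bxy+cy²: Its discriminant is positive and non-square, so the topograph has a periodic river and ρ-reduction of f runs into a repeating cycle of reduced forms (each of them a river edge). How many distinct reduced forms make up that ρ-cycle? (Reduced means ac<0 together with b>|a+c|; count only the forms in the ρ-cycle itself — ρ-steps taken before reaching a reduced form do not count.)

D = 85, ⌊√D⌋ = 9
river: ρ → (-5,5,3)
river: ρ → (3,7,-3)
river: ρ → (-3,5,5)
river: ρ → (5,5,-3)
river: ρ → (-3,7,3)
river: ρ → (3,5,-5)
ρ-cycle length = 6 (tail of 0 descent steps not counted)

6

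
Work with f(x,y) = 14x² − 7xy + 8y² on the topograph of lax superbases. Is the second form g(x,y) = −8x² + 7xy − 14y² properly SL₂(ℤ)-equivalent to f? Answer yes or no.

D₁ = -399, D₂ = -399
f: flip: (14,-7,8)→(8,7,14)
f: reduced (well bottom): (8,7,14) with a≤c, −a<b≤a
g is negative-definite; reduce −g:
−g: reduced (well bottom): (8,-7,14) with a≤c, −a<b≤a
flip sign back: reduced form of g is (-8,7,-14)
reduced forms (8, 7, 14) vs (-8, 7, -14) ⇒ inequivalent

no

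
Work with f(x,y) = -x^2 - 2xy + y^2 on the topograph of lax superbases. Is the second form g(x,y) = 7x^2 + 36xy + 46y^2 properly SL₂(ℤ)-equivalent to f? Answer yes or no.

D₁ = 8, D₂ = 8
river cycle of f (length 2): (1, 2, -1), (-1, 2, 1)
river cycle of g (length 2): (1, 2, -1), (-1, 2, 1)
cycles coincide ⇒ equivalent

yes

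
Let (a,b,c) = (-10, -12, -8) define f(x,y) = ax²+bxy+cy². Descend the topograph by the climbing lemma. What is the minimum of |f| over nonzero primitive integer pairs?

translate: b→-8 (≡12 mod 20), so (10,12,8)→(10,-8,6)
flip: (10,-8,6)→(6,8,10)
translate: b→-4 (≡8 mod 12), so (6,8,10)→(6,-4,8)
reduced (well bottom): (6,-4,8) with a≤c, −a<b≤a
well minimum |f| = |-6| = 6 (negative-definite)

6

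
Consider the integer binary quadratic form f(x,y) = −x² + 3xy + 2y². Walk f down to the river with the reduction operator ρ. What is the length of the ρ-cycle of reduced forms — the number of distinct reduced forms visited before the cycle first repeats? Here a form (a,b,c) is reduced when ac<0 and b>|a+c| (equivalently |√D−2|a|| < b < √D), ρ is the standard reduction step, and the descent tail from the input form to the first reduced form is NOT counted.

D = 17, ⌊√D⌋ = 4
river: ρ → (2,1,-2)
river: ρ → (-2,3,1)
river: ρ → (1,3,-2)
river: ρ → (-2,1,2)
river: ρ → (2,3,-1)
river: ρ → (-1,3,2)
ρ-cycle length = 6 (tail of 0 descent steps not counted)

6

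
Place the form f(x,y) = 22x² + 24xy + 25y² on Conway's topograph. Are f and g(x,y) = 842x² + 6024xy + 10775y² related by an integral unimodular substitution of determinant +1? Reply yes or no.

D₁ = -1624, D₂ = -1624
f: translate: b→-20 (≡24 mod 44), so (22,24,25)→(22,-20,23)
f: reduced (well bottom): (22,-20,23) with a≤c, −a<b≤a
g: translate: b→-712 (≡6024 mod 1684), so (842,6024,10775)→(842,-712,151)
g: flip: (842,-712,151)→(151,712,842)
g: translate: b→108 (≡712 mod 302), so (151,712,842)→(151,108,22)
g: flip: (151,108,22)→(22,-108,151)
g: translate: b→-20 (≡-108 mod 44), so (22,-108,151)→(22,-20,23)
g: reduced (well bottom): (22,-20,23) with a≤c, −a<b≤a
reduced forms (22, -20, 23) vs (22, -20, 23) ⇒ equivalent

yes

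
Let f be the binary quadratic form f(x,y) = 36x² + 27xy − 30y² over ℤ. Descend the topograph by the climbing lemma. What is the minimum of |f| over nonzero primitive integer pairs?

river: ρ → (-30,33,33)
river: ρ → (33,33,-30)
river: ρ → (-30,27,36)
river: ρ → (36,45,-21)
river: ρ → (-21,39,42)
river: ρ → (42,45,-18)
river: ρ → (-18,63,15)
river: ρ → (15,57,-30)
river: ρ → (-30,63,9)
river: ρ → (9,63,-30)
river: ρ → (-30,57,15)
river: ρ → (15,63,-18)
river: ρ → (-18,45,42)
river: ρ → (42,39,-21)
river: ρ → (-21,45,36)
river: ρ → (36,27,-30)
closes: descent 0, river 16
min |a| on river = 9

9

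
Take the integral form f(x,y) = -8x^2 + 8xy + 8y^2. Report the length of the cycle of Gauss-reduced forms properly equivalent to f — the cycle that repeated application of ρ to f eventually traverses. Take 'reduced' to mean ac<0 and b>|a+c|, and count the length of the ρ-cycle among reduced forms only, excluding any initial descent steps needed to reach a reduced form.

D = 320, ⌊√D⌋ = 17
river: ρ → (8,8,-8)
river: ρ → (-8,8,8)
ρ-cycle length = 2 (tail of 0 descent steps not counted)

2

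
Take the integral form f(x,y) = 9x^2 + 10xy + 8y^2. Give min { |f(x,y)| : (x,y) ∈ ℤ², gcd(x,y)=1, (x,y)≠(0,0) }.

translate: b→-8 (≡10 mod 18), so (9,10,8)→(9,-8,7)
flip: (9,-8,7)→(7,8,9)
translate: b→-6 (≡8 mod 14), so (7,8,9)→(7,-6,8)
reduced (well bottom): (7,-6,8) with a≤c, −a<b≤a
well minimum = a = 7

7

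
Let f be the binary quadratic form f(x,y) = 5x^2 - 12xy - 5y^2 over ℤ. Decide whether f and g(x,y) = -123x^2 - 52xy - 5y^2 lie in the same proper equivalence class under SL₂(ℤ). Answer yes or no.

D₁ = 244, D₂ = 244
river cycle of f (length 22): (-5, 12, 5), (5, 8, -9), (-9, 10, 4), (4, 14, -3), (-3, 10, 12), (12, 14, -1), (-1, 14, 12), (12, 10, -3), (-3, 14, 4), (4, 10, -9), … (12 more)
river cycle of g (length 22): (-5, 12, 5), (5, 8, -9), (-9, 10, 4), (4, 14, -3), (-3, 10, 12), (12, 14, -1), (-1, 14, 12), (12, 10, -3), (-3, 14, 4), (4, 10, -9), … (12 more)
cycles coincide ⇒ equivalent

yes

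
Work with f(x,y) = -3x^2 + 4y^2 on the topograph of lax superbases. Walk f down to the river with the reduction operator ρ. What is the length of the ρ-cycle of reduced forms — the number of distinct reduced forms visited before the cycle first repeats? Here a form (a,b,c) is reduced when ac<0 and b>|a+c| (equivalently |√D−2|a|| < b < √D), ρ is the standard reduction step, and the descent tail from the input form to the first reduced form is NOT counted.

D = 48, ⌊√D⌋ = 6
descent: ρ → (4,0,-3)
descent: ρ → (-3,6,1)  [lands on river]
river: ρ → (1,6,-3)
ρ-cycle length = 2 (tail of 2 descent steps not counted)

2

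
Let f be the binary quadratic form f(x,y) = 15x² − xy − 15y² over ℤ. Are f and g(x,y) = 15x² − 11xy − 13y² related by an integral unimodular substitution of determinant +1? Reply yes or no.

D₁ = 901, D₂ = 901
river cycle of f (length 6): (-15, 1, 15), (15, 29, -1), (-1, 29, 15), (15, 1, -15), (-15, 29, 1), (1, 29, -15)
river cycle of g (length 14): (-13, 11, 15), (15, 19, -9), (-9, 17, 17), (17, 17, -9), (-9, 19, 15), (15, 11, -13), (-13, 15, 13), (13, 11, -15), (-15, 19, 9), (9, 17, -17), … (4 more)
cycles differ ⇒ inequivalent

no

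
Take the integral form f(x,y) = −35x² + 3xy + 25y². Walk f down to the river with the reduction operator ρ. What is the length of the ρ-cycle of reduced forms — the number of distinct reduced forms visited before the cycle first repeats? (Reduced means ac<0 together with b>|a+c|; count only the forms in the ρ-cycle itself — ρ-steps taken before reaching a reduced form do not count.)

D = 3509, ⌊√D⌋ = 59
descent: ρ → (25,47,-13)  [lands on river]
river: ρ → (-13,57,5)
river: ρ → (5,53,-35)
river: ρ → (-35,17,23)
river: ρ → (23,29,-29)
river: ρ → (-29,29,23)
river: ρ → (23,17,-35)
river: ρ → (-35,53,5)
river: ρ → (5,57,-13)
river: ρ → (-13,47,25)
river: ρ → (25,53,-7)
river: ρ → (-7,59,1)
river: ρ → (1,59,-7)
river: ρ → (-7,53,25)
ρ-cycle length = 14 (tail of 1 descent step not counted)

14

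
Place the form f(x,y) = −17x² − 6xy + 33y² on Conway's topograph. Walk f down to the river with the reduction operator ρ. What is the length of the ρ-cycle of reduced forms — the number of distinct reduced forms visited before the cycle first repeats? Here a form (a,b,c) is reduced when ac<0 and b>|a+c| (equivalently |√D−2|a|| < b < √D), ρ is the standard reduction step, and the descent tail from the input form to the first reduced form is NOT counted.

D = 2280, ⌊√D⌋ = 47
descent: ρ → (33,6,-17)
descent: ρ → (-17,28,22)  [lands on river]
river: ρ → (22,16,-23)
river: ρ → (-23,30,15)
river: ρ → (15,30,-23)
river: ρ → (-23,16,22)
river: ρ → (22,28,-17)
river: ρ → (-17,40,10)
river: ρ → (10,40,-17)
ρ-cycle length = 8 (tail of 2 descent steps not counted)

8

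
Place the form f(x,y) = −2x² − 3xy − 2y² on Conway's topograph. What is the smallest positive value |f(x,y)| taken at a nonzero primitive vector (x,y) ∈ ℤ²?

translate: b→-1 (≡3 mod 4), so (2,3,2)→(2,-1,1)
flip: (2,-1,1)→(1,1,2)
reduced (well bottom): (1,1,2) with a≤c, −a<b≤a
well minimum |f| = |-1| = 1 (negative-definite)

1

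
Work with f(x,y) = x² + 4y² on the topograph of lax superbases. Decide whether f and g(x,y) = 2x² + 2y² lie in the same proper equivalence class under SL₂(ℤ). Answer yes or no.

D₁ = -16, D₂ = -16
f: reduced (well bottom): (1,0,4) with a≤c, −a<b≤a
g: reduced (well bottom): (2,0,2) with a≤c, −a<b≤a
reduced forms (1, 0, 4) vs (2, 0, 2) ⇒ inequivalent

no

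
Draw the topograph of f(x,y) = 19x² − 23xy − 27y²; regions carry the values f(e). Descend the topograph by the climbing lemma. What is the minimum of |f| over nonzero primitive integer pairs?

descent: ρ → (-27,23,19)  [lands on river]
river: ρ → (19,15,-31)
river: ρ → (-31,47,3)
river: ρ → (3,49,-15)
river: ρ → (-15,41,15)
river: ρ → (15,49,-3)
river: ρ → (-3,47,31)
river: ρ → (31,15,-19)
river: ρ → (-19,23,27)
river: ρ → (27,31,-15)
river: ρ → (-15,29,29)
river: ρ → (29,29,-15)
river: ρ → (-15,31,27)
river: ρ → (27,23,-19)
river: ρ → (-19,15,31)
river: ρ → (31,47,-3)
river: ρ → (-3,49,15)
river: ρ → (15,41,-15)
river: ρ → (-15,49,3)
river: ρ → (3,47,-31)
river: ρ → (-31,15,19)
river: ρ → (19,23,-27)
river: ρ → (-27,31,15)
river: ρ → (15,29,-29)
river: ρ → (-29,29,15)
river: ρ → (15,31,-27)
closes: descent 1, river 26
min |a| on river = 3

3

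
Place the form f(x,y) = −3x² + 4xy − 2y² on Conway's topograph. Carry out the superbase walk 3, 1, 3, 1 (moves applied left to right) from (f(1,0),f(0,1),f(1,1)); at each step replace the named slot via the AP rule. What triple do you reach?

start (-3,-2,-1) = (f(1,0),f(0,1),f(1,1))
replace slot 3: 2·((-3)+(-2)) − (-1) = -9 → (-3,-2,-9)
replace slot 1: 2·((-2)+(-9)) − (-3) = -19 → (-19,-2,-9)
replace slot 3: 2·((-19)+(-2)) − (-9) = -33 → (-19,-2,-33)
replace slot 1: 2·((-2)+(-33)) − (-19) = -51 → (-51,-2,-33)

-51,-2,-33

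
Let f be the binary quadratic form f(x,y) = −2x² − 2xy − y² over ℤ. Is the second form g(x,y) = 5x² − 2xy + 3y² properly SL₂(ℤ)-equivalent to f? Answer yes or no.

D₁ = -4, D₂ = -56
discriminants differ ⇒ not SL₂(ℤ)-equivalent

no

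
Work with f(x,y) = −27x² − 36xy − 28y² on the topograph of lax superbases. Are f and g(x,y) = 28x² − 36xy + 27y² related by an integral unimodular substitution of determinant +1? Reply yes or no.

D₁ = -1728, D₂ = -1728
f is negative-definite; reduce −f:
−f: translate: b→-18 (≡36 mod 54), so (27,36,28)→(27,-18,19)
−f: flip: (27,-18,19)→(19,18,27)
−f: reduced (well bottom): (19,18,27) with a≤c, −a<b≤a
flip sign back: reduced form of f is (-19,-18,-27)
g: translate: b→20 (≡-36 mod 56), so (28,-36,27)→(28,20,19)
g: flip: (28,20,19)→(19,-20,28)
g: translate: b→18 (≡-20 mod 38), so (19,-20,28)→(19,18,27)
g: reduced (well bottom): (19,18,27) with a≤c, −a<b≤a
reduced forms (-19, -18, -27) vs (19, 18, 27) ⇒ inequivalent

no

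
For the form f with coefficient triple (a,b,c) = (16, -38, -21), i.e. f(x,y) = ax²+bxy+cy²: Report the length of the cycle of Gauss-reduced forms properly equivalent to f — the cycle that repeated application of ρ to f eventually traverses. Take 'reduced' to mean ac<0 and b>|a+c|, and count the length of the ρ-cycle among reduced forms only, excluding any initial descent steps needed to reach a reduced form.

D = 2788, ⌊√D⌋ = 52
descent: ρ → (-21,38,16)  [lands on river]
river: ρ → (16,26,-33)
river: ρ → (-33,40,9)
river: ρ → (9,50,-8)
river: ρ → (-8,46,21)
river: ρ → (21,38,-16)
river: ρ → (-16,26,33)
river: ρ → (33,40,-9)
river: ρ → (-9,50,8)
river: ρ → (8,46,-21)
ρ-cycle length = 10 (tail of 1 descent step not counted)

10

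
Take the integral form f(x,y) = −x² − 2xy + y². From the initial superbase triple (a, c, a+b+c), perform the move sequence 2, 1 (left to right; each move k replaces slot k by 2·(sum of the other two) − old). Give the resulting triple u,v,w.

start (-1,1,-2) = (f(1,0),f(0,1),f(1,1))
replace slot 2: 2·((-1)+(-2)) − 1 = -7 → (-1,-7,-2)
replace slot 1: 2·((-7)+(-2)) − (-1) = -17 → (-17,-7,-2)

-17,-7,-2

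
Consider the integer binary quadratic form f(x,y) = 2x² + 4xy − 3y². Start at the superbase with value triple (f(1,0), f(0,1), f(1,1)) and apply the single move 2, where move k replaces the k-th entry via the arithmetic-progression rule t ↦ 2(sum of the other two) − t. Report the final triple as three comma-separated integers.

start (2,-3,3) = (f(1,0),f(0,1),f(1,1))
replace slot 2: 2·(2+3) − (-3) = 13 → (2,13,3)

2,13,3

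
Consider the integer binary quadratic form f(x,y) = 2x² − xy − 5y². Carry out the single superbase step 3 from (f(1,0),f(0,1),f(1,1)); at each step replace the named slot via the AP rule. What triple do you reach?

start (2,-5,-4) = (f(1,0),f(0,1),f(1,1))
replace slot 3: 2·(2+(-5)) − (-4) = -2 → (2,-5,-2)

2,-5,-2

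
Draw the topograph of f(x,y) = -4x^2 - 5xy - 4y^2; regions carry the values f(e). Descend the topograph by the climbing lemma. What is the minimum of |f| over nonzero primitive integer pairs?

translate: b→-3 (≡5 mod 8), so (4,5,4)→(4,-3,3)
flip: (4,-3,3)→(3,3,4)
reduced (well bottom): (3,3,4) with a≤c, −a<b≤a
well minimum |f| = |-3| = 3 (negative-definite)

3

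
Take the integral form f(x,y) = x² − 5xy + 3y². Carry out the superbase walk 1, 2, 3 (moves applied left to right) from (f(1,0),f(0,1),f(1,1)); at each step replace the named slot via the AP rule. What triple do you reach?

start (1,3,-1) = (f(1,0),f(0,1),f(1,1))
replace slot 1: 2·(3+(-1)) − 1 = 3 → (3,3,-1)
replace slot 2: 2·(3+(-1)) − 3 = 1 → (3,1,-1)
replace slot 3: 2·(3+1) − (-1) = 9 → (3,1,9)

3,1,9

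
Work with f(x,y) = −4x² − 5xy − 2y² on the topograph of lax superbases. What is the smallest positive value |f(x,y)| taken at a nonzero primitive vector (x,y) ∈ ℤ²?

translate: b→-3 (≡5 mod 8), so (4,5,2)→(4,-3,1)
flip: (4,-3,1)→(1,3,4)
translate: b→1 (≡3 mod 2), so (1,3,4)→(1,1,2)
reduced (well bottom): (1,1,2) with a≤c, −a<b≤a
well minimum |f| = |-1| = 1 (negative-definite)

1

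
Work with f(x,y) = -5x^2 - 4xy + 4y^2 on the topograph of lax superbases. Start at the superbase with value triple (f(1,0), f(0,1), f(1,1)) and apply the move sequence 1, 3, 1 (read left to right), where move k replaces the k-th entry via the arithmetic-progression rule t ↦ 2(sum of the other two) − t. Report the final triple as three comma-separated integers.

start (-5,4,-5) = (f(1,0),f(0,1),f(1,1))
replace slot 1: 2·(4+(-5)) − (-5) = 3 → (3,4,-5)
replace slot 3: 2·(3+4) − (-5) = 19 → (3,4,19)
replace slot 1: 2·(4+19) − 3 = 43 → (43,4,19)

43,4,19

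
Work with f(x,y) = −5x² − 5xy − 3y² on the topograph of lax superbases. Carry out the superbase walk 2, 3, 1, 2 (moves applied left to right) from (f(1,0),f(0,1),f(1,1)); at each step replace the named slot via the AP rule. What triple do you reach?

start (-5,-3,-13) = (f(1,0),f(0,1),f(1,1))
replace slot 2: 2·((-5)+(-13)) − (-3) = -33 → (-5,-33,-13)
replace slot 3: 2·((-5)+(-33)) − (-13) = -63 → (-5,-33,-63)
replace slot 1: 2·((-33)+(-63)) − (-5) = -187 → (-187,-33,-63)
replace slot 2: 2·((-187)+(-63)) − (-33) = -467 → (-187,-467,-63)

-187,-467,-63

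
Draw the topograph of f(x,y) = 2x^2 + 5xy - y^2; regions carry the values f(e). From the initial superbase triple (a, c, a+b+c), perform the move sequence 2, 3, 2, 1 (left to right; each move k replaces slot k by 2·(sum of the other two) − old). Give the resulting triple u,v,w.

start (2,-1,6) = (f(1,0),f(0,1),f(1,1))
replace slot 2: 2·(2+6) − (-1) = 17 → (2,17,6)
replace slot 3: 2·(2+17) − 6 = 32 → (2,17,32)
replace slot 2: 2·(2+32) − 17 = 51 → (2,51,32)
replace slot 1: 2·(51+32) − 2 = 164 → (164,51,32)

164,51,32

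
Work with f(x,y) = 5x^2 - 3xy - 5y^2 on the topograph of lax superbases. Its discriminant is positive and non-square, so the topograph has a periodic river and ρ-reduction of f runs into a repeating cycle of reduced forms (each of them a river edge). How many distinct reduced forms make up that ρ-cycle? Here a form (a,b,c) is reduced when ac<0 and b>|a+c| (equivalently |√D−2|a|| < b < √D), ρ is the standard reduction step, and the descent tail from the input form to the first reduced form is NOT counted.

D = 109, ⌊√D⌋ = 10
descent: ρ → (-5,3,5)  [lands on river]
river: ρ → (5,7,-3)
river: ρ → (-3,5,7)
river: ρ → (7,9,-1)
river: ρ → (-1,9,7)
river: ρ → (7,5,-3)
river: ρ → (-3,7,5)
river: ρ → (5,3,-5)
river: ρ → (-5,7,3)
river: ρ → (3,5,-7)
river: ρ → (-7,9,1)
river: ρ → (1,9,-7)
river: ρ → (-7,5,3)
river: ρ → (3,7,-5)
ρ-cycle length = 14 (tail of 1 descent step not counted)

14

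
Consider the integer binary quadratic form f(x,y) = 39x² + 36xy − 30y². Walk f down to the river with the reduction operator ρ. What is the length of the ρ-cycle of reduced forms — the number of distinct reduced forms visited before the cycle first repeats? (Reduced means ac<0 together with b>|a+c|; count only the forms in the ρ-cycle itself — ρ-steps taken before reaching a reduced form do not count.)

D = 5976, ⌊√D⌋ = 77
river: ρ → (-30,24,45)
river: ρ → (45,66,-9)
river: ρ → (-9,60,66)
river: ρ → (66,72,-3)
river: ρ → (-3,72,66)
river: ρ → (66,60,-9)
river: ρ → (-9,66,45)
river: ρ → (45,24,-30)
river: ρ → (-30,36,39)
river: ρ → (39,42,-27)
river: ρ → (-27,66,15)
river: ρ → (15,54,-51)
river: ρ → (-51,48,18)
river: ρ → (18,60,-33)
river: ρ → (-33,72,6)
river: ρ → (6,72,-33)
river: ρ → (-33,60,18)
river: ρ → (18,48,-51)
river: ρ → (-51,54,15)
river: ρ → (15,66,-27)
river: ρ → (-27,42,39)
river: ρ → (39,36,-30)
ρ-cycle length = 22 (tail of 0 descent steps not counted)

22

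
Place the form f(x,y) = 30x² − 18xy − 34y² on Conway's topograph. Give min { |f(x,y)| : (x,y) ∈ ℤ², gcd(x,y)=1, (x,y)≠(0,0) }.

descent: ρ → (-34,18,30)  [lands on river]
river: ρ → (30,42,-22)
river: ρ → (-22,46,26)
river: ρ → (26,58,-10)
river: ρ → (-10,62,14)
river: ρ → (14,50,-34)
closes: descent 1, river 6
min |a| on river = 10

10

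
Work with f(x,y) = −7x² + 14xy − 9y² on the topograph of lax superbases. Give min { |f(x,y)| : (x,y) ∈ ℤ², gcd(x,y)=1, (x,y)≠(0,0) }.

translate: b→0 (≡-14 mod 14), so (7,-14,9)→(7,0,2)
flip: (7,0,2)→(2,0,7)
reduced (well bottom): (2,0,7) with a≤c, −a<b≤a
well minimum |f| = |-2| = 2 (negative-definite)

2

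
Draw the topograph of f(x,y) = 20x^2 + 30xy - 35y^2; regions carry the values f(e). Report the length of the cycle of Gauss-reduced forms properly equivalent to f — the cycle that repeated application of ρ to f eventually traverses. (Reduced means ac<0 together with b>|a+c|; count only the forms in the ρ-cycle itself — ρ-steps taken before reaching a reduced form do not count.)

D = 3700, ⌊√D⌋ = 60
river: ρ → (-35,40,15)
river: ρ → (15,50,-20)
river: ρ → (-20,30,35)
river: ρ → (35,40,-15)
river: ρ → (-15,50,20)
river: ρ → (20,30,-35)
ρ-cycle length = 6 (tail of 0 descent steps not counted)

6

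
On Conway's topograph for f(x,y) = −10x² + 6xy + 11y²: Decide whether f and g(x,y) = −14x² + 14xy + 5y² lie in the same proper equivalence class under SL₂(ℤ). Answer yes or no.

D₁ = 476, D₂ = 476
river cycle of f (length 8): (11, 16, -5), (-5, 14, 14), (14, 14, -5), (-5, 16, 11), (11, 6, -10), (-10, 14, 7), (7, 14, -10), (-10, 6, 11)
river cycle of g (length 8): (5, 16, -11), (-11, 6, 10), (10, 14, -7), (-7, 14, 10), (10, 6, -11), (-11, 16, 5), (5, 14, -14), (-14, 14, 5)
cycles differ ⇒ inequivalent

no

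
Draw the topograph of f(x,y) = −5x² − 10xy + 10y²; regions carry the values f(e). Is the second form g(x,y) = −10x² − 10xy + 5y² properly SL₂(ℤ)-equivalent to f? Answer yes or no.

D₁ = 300, D₂ = 300
river cycle of f (length 2): (10, 10, -5), (-5, 10, 10)
river cycle of g (length 2): (5, 10, -10), (-10, 10, 5)
cycles differ ⇒ inequivalent

no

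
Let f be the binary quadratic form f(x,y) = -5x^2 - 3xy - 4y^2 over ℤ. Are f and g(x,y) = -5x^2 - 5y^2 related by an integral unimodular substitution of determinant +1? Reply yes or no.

D₁ = -71, D₂ = -100
discriminants differ ⇒ not SL₂(ℤ)-equivalent

no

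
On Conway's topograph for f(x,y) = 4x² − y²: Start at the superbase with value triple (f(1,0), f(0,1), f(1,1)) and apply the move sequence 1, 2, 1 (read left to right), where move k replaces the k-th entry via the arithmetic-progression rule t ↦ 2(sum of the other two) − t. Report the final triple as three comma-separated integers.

start (4,-1,3) = (f(1,0),f(0,1),f(1,1))
replace slot 1: 2·((-1)+3) − 4 = 0 → (0,-1,3)
replace slot 2: 2·(0+3) − (-1) = 7 → (0,7,3)
replace slot 1: 2·(7+3) − 0 = 20 → (20,7,3)

20,7,3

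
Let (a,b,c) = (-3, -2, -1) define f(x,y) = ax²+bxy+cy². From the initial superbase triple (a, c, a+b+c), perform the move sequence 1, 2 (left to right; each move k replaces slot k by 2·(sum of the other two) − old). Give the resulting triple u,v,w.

start (-3,-1,-6) = (f(1,0),f(0,1),f(1,1))
replace slot 1: 2·((-1)+(-6)) − (-3) = -11 → (-11,-1,-6)
replace slot 2: 2·((-11)+(-6)) − (-1) = -33 → (-11,-33,-6)

-11,-33,-6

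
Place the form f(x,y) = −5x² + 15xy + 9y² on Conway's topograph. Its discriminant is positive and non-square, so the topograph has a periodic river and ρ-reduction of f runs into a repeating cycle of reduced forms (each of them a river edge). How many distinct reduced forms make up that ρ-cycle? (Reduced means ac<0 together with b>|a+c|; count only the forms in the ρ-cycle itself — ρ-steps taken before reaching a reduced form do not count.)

D = 405, ⌊√D⌋ = 20
river: ρ → (9,3,-11)
river: ρ → (-11,19,1)
river: ρ → (1,19,-11)
river: ρ → (-11,3,9)
river: ρ → (9,15,-5)
river: ρ → (-5,15,9)
ρ-cycle length = 6 (tail of 0 descent steps not counted)

6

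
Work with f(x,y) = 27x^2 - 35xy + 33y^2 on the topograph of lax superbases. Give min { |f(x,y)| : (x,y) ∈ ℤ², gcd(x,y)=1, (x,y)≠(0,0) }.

translate: b→19 (≡-35 mod 54), so (27,-35,33)→(27,19,25)
flip: (27,19,25)→(25,-19,27)
reduced (well bottom): (25,-19,27) with a≤c, −a<b≤a
well minimum = a = 25

25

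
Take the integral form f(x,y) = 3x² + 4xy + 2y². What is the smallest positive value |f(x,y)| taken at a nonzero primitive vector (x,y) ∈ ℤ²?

translate: b→-2 (≡4 mod 6), so (3,4,2)→(3,-2,1)
flip: (3,-2,1)→(1,2,3)
translate: b→0 (≡2 mod 2), so (1,2,3)→(1,0,2)
reduced (well bottom): (1,0,2) with a≤c, −a<b≤a
well minimum = a = 1

1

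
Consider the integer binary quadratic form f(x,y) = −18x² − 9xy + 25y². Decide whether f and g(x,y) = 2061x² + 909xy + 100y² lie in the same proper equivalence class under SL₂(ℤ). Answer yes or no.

D₁ = 1881, D₂ = 1881
river cycle of f (length 16): (25, 9, -18), (-18, 27, 16), (16, 37, -8), (-8, 43, 1), (1, 43, -8), (-8, 37, 16), (16, 27, -18), (-18, 9, 25), (25, 41, -2), (-2, 43, 4), … (6 more)
river cycle of g (length 16): (16, 37, -8), (-8, 43, 1), (1, 43, -8), (-8, 37, 16), (16, 27, -18), (-18, 9, 25), (25, 41, -2), (-2, 43, 4), (4, 37, -32), (-32, 27, 9), … (6 more)
cycles coincide ⇒ equivalent

yes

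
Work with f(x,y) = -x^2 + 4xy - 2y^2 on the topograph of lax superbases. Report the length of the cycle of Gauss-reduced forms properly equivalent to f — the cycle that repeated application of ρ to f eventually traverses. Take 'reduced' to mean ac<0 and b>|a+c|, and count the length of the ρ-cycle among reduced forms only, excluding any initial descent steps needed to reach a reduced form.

D = 8, ⌊√D⌋ = 2
descent: ρ → (-2,0,1)
descent: ρ → (1,2,-1)  [lands on river]
river: ρ → (-1,2,1)
ρ-cycle length = 2 (tail of 2 descent steps not counted)

2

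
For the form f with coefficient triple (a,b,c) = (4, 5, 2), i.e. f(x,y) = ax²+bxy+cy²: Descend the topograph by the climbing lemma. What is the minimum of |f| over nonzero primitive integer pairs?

translate: b→-3 (≡5 mod 8), so (4,5,2)→(4,-3,1)
flip: (4,-3,1)→(1,3,4)
translate: b→1 (≡3 mod 2), so (1,3,4)→(1,1,2)
reduced (well bottom): (1,1,2) with a≤c, −a<b≤a
well minimum = a = 1

1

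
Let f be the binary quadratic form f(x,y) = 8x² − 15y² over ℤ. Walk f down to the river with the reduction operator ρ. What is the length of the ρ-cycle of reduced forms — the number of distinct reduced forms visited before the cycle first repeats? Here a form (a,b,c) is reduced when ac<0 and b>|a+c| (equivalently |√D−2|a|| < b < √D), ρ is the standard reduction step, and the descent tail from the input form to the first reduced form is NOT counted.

D = 480, ⌊√D⌋ = 21
descent: ρ → (-15,0,8)
descent: ρ → (8,16,-7)  [lands on river]
river: ρ → (-7,12,12)
river: ρ → (12,12,-7)
river: ρ → (-7,16,8)
ρ-cycle length = 4 (tail of 2 descent steps not counted)

4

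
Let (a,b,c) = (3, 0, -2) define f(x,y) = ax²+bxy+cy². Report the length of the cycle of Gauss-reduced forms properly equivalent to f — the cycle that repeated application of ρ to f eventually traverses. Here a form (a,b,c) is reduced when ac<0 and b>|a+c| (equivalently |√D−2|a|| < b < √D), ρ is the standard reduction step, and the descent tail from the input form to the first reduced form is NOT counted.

D = 24, ⌊√D⌋ = 4
descent: ρ → (-2,4,1)  [lands on river]
river: ρ → (1,4,-2)
ρ-cycle length = 2 (tail of 1 descent step not counted)

2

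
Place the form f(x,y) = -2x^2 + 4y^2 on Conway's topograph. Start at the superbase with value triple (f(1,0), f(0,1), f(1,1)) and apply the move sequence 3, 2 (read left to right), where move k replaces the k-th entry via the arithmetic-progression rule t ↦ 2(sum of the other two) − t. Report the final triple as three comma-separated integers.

start (-2,4,2) = (f(1,0),f(0,1),f(1,1))
replace slot 3: 2·((-2)+4) − 2 = 2 → (-2,4,2)
replace slot 2: 2·((-2)+2) − 4 = -4 → (-2,-4,2)

-2,-4,2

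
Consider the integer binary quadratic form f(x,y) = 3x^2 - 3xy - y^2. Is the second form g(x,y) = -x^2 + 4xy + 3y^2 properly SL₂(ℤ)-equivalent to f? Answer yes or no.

D₁ = 21, D₂ = 28
discriminants differ ⇒ not SL₂(ℤ)-equivalent

no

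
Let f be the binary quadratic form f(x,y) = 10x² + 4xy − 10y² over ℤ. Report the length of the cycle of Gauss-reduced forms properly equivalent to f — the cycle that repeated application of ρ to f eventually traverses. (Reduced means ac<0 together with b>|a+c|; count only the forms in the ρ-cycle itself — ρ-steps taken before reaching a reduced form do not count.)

D = 416, ⌊√D⌋ = 20
river: ρ → (-10,16,4)
river: ρ → (4,16,-10)
river: ρ → (-10,4,10)
river: ρ → (10,16,-4)
river: ρ → (-4,16,10)
river: ρ → (10,4,-10)
ρ-cycle length = 6 (tail of 0 descent steps not counted)

6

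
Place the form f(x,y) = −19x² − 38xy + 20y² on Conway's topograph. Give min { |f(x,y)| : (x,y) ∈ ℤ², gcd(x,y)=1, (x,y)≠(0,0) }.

descent: ρ → (20,38,-19)  [lands on river]
river: ρ → (-19,38,20)
river: ρ → (20,42,-15)
river: ρ → (-15,48,11)
river: ρ → (11,40,-31)
river: ρ → (-31,22,20)
river: ρ → (20,18,-33)
river: ρ → (-33,48,5)
river: ρ → (5,52,-13)
river: ρ → (-13,52,5)
river: ρ → (5,48,-33)
river: ρ → (-33,18,20)
river: ρ → (20,22,-31)
river: ρ → (-31,40,11)
river: ρ → (11,48,-15)
river: ρ → (-15,42,20)
closes: descent 1, river 16
min |a| on river = 5

5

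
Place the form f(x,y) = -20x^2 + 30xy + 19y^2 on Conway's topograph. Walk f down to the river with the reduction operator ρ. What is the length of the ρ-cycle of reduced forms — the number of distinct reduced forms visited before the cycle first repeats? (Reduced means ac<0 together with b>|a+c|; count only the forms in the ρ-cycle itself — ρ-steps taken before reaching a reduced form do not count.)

D = 2420, ⌊√D⌋ = 49
river: ρ → (19,46,-4)
river: ρ → (-4,42,41)
river: ρ → (41,40,-5)
river: ρ → (-5,40,41)
river: ρ → (41,42,-4)
river: ρ → (-4,46,19)
river: ρ → (19,30,-20)
river: ρ → (-20,10,29)
river: ρ → (29,48,-1)
river: ρ → (-1,48,29)
river: ρ → (29,10,-20)
river: ρ → (-20,30,19)
ρ-cycle length = 12 (tail of 0 descent steps not counted)

12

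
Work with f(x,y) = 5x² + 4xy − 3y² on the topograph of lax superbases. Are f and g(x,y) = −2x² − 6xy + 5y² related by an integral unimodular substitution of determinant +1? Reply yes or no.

D₁ = 76, D₂ = 76
river cycle of f (length 6): (-3, 8, 1), (1, 8, -3), (-3, 4, 5), (5, 6, -2), (-2, 6, 5), (5, 4, -3)
river cycle of g (length 6): (5, 6, -2), (-2, 6, 5), (5, 4, -3), (-3, 8, 1), (1, 8, -3), (-3, 4, 5)
cycles coincide ⇒ equivalent

yes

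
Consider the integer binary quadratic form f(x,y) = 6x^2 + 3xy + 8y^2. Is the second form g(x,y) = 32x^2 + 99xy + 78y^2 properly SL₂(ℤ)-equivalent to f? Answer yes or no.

D₁ = -183, D₂ = -183
f: reduced (well bottom): (6,3,8) with a≤c, −a<b≤a
g: translate: b→-29 (≡99 mod 64), so (32,99,78)→(32,-29,8)
g: flip: (32,-29,8)→(8,29,32)
g: translate: b→-3 (≡29 mod 16), so (8,29,32)→(8,-3,6)
g: flip: (8,-3,6)→(6,3,8)
g: reduced (well bottom): (6,3,8) with a≤c, −a<b≤a
reduced forms (6, 3, 8) vs (6, 3, 8) ⇒ equivalent

yes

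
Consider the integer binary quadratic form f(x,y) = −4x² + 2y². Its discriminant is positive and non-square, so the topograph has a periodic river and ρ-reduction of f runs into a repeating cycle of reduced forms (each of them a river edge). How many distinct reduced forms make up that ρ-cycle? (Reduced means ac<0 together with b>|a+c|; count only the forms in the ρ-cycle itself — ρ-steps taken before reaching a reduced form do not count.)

D = 32, ⌊√D⌋ = 5
descent: ρ → (2,4,-2)  [lands on river]
river: ρ → (-2,4,2)
ρ-cycle length = 2 (tail of 1 descent step not counted)

2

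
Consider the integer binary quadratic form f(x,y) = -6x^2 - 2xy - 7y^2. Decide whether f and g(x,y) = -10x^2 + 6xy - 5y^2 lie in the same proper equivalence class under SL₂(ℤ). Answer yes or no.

D₁ = -164, D₂ = -164
f is negative-definite; reduce −f:
−f: reduced (well bottom): (6,2,7) with a≤c, −a<b≤a
flip sign back: reduced form of f is (-6,-2,-7)
g is negative-definite; reduce −g:
−g: flip: (10,-6,5)→(5,6,10)
−g: translate: b→-4 (≡6 mod 10), so (5,6,10)→(5,-4,9)
−g: reduced (well bottom): (5,-4,9) with a≤c, −a<b≤a
flip sign back: reduced form of g is (-5,4,-9)
reduced forms (-6, -2, -7) vs (-5, 4, -9) ⇒ inequivalent

no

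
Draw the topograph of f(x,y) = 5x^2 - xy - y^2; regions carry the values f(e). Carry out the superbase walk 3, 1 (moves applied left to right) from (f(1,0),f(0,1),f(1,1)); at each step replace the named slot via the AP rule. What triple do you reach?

start (5,-1,3) = (f(1,0),f(0,1),f(1,1))
replace slot 3: 2·(5+(-1)) − 3 = 5 → (5,-1,5)
replace slot 1: 2·((-1)+5) − 5 = 3 → (3,-1,5)

3,-1,5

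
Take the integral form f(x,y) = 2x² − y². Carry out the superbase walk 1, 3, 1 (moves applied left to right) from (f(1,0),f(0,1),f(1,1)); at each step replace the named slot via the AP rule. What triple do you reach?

start (2,-1,1) = (f(1,0),f(0,1),f(1,1))
replace slot 1: 2·((-1)+1) − 2 = -2 → (-2,-1,1)
replace slot 3: 2·((-2)+(-1)) − 1 = -7 → (-2,-1,-7)
replace slot 1: 2·((-1)+(-7)) − (-2) = -14 → (-14,-1,-7)

-14,-1,-7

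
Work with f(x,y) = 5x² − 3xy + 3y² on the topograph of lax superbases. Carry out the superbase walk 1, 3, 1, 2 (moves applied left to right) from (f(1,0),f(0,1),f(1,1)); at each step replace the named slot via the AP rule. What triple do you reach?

start (5,3,5) = (f(1,0),f(0,1),f(1,1))
replace slot 1: 2·(3+5) − 5 = 11 → (11,3,5)
replace slot 3: 2·(11+3) − 5 = 23 → (11,3,23)
replace slot 1: 2·(3+23) − 11 = 41 → (41,3,23)
replace slot 2: 2·(41+23) − 3 = 125 → (41,125,23)

41,125,23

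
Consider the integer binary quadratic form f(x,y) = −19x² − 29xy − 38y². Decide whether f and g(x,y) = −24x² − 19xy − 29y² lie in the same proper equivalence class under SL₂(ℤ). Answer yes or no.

D₁ = -2047, D₂ = -2423
discriminants differ ⇒ not SL₂(ℤ)-equivalent

no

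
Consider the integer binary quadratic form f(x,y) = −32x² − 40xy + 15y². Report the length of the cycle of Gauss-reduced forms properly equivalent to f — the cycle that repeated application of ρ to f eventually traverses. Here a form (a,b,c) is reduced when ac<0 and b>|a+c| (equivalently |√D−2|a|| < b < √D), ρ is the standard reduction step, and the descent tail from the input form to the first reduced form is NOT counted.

D = 3520, ⌊√D⌋ = 59
descent: ρ → (15,40,-32)  [lands on river]
river: ρ → (-32,24,23)
river: ρ → (23,22,-33)
river: ρ → (-33,44,12)
river: ρ → (12,52,-17)
river: ρ → (-17,50,15)
ρ-cycle length = 6 (tail of 1 descent step not counted)

6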